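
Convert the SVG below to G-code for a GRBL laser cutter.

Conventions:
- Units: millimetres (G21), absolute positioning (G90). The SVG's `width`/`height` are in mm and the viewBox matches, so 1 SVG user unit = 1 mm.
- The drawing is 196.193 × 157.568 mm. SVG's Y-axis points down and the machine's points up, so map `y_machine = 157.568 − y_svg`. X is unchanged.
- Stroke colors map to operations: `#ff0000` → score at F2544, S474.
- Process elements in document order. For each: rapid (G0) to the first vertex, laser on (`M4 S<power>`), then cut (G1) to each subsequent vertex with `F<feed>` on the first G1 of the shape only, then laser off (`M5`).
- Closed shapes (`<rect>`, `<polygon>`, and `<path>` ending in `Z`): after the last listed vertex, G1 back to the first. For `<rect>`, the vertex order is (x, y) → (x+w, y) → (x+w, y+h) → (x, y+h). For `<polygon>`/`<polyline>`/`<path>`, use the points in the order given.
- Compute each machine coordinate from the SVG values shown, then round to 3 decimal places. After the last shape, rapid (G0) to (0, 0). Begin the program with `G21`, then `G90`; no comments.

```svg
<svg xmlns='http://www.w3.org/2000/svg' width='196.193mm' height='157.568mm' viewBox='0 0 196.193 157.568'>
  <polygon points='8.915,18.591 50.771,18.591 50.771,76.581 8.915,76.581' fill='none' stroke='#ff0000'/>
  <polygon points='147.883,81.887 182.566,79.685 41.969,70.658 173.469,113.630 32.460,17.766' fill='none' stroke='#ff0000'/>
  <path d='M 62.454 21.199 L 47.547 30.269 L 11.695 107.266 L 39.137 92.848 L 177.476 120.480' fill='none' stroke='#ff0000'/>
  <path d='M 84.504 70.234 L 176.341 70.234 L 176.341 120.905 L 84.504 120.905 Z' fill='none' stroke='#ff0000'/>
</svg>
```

1 u = 1 mm; y_m = 157.568 − y.

[1] `<polygon>` rectangle, #ff0000→score S474 F2544: (8.915,138.977) → (50.771,138.977) → (50.771,80.987) → (8.915,80.987) → (8.915,138.977) (closed)

[2] `<polygon>` closed polygon, #ff0000→score S474 F2544: (147.883,75.681) → (182.566,77.883) → (41.969,86.910) → (173.469,43.938) → (32.460,139.802) → (147.883,75.681) (closed)

[3] `<path>` open polyline, #ff0000→score S474 F2544: (62.454,136.369) → (47.547,127.299) → (11.695,50.302) → (39.137,64.720) → (177.476,37.088)

[4] `<path>` rectangle, #ff0000→score S474 F2544: (84.504,87.334) → (176.341,87.334) → (176.341,36.663) → (84.504,36.663) → (84.504,87.334) (closed)

G21
G90
G0 X8.915 Y138.977
M4 S474
G1 X50.771 Y138.977 F2544
G1 X50.771 Y80.987
G1 X8.915 Y80.987
G1 X8.915 Y138.977
M5
G0 X147.883 Y75.681
M4 S474
G1 X182.566 Y77.883 F2544
G1 X41.969 Y86.910
G1 X173.469 Y43.938
G1 X32.460 Y139.802
G1 X147.883 Y75.681
M5
G0 X62.454 Y136.369
M4 S474
G1 X47.547 Y127.299 F2544
G1 X11.695 Y50.302
G1 X39.137 Y64.720
G1 X177.476 Y37.088
M5
G0 X84.504 Y87.334
M4 S474
G1 X176.341 Y87.334 F2544
G1 X176.341 Y36.663
G1 X84.504 Y36.663
G1 X84.504 Y87.334
M5
G0 X0.000 Y0.000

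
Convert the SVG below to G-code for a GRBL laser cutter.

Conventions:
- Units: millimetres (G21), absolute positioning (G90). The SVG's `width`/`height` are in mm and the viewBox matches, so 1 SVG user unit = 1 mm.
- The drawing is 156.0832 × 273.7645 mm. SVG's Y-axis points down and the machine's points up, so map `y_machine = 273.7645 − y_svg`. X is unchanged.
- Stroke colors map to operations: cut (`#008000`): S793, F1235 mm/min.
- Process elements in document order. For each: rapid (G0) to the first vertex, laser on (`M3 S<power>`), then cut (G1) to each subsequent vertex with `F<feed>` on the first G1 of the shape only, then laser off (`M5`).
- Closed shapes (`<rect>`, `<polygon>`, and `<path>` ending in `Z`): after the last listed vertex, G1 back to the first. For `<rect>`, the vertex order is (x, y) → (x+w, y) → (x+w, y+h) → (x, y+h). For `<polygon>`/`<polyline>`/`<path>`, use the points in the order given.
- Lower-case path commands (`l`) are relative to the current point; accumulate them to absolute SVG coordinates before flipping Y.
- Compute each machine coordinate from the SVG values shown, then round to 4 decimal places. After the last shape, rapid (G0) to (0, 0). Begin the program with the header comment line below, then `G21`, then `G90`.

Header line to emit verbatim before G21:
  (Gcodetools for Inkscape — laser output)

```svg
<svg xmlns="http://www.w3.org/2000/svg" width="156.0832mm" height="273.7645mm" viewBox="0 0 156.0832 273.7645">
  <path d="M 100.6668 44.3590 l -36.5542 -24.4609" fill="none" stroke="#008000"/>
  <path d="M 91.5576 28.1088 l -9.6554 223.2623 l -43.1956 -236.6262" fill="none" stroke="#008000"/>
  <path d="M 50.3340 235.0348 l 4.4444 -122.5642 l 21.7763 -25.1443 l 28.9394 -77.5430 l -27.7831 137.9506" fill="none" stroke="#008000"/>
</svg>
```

1 u = 1 mm; y_m = 273.7645 − y.

[1] `<path>` line segment, #008000→cut S793 F1235: (100.6668,229.4055) → (64.1126,253.8664)

[2] `<path>` open polyline, #008000→cut S793 F1235: (91.5576,245.6557) → (81.9022,22.3934) → (38.7066,259.0196)

[3] `<path>` open polyline, #008000→cut S793 F1235: (50.3340,38.7297) → (54.7784,161.2939) → (76.5547,186.4382) → (105.4941,263.9812) → (77.7110,126.0306)

(Gcodetools for Inkscape — laser output)
G21
G90
G0 X100.6668 Y229.4055
M3 S793
G1 X64.1126 Y253.8664 F1235
M5
G0 X91.5576 Y245.6557
M3 S793
G1 X81.9022 Y22.3934 F1235
G1 X38.7066 Y259.0196
M5
G0 X50.3340 Y38.7297
M3 S793
G1 X54.7784 Y161.2939 F1235
G1 X76.5547 Y186.4382
G1 X105.4941 Y263.9812
G1 X77.7110 Y126.0306
M5
G0 X0.0000 Y0.0000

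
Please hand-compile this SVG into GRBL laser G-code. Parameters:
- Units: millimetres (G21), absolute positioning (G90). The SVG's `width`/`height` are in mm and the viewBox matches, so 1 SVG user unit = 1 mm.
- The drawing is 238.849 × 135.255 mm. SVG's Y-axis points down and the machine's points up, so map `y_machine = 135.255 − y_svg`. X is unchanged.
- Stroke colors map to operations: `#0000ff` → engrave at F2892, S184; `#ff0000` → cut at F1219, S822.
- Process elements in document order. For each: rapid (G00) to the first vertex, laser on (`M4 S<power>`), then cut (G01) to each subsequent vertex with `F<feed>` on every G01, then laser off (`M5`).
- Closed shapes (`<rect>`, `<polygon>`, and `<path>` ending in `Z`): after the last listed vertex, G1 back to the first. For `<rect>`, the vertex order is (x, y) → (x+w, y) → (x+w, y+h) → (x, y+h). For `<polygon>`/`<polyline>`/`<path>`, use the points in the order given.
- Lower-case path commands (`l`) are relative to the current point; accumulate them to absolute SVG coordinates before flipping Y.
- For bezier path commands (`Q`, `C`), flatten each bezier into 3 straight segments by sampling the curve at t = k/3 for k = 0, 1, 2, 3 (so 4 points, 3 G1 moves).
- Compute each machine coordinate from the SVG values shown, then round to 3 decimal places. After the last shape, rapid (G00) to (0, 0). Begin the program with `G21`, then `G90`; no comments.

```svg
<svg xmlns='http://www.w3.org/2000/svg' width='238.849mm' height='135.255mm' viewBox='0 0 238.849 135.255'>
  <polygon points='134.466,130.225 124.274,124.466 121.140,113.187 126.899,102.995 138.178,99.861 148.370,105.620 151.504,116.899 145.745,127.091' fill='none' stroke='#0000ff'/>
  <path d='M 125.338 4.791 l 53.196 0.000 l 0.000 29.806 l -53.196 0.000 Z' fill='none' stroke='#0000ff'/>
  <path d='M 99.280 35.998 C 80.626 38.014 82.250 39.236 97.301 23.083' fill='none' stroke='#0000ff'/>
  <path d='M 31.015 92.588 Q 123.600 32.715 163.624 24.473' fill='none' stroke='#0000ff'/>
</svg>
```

Since the viewBox matches the mm dimensions, user units are millimetres directly. The only transform is the Y-flip y_m = 135.255 − y_svg.

Shape 1 is a regular polygon drawn with `<polygon>`. Its stroke #0000ff means engrave at S184, F2892. After flipping Y the toolpath is (134.466,5.030) → (124.274,10.789) → (121.140,22.068) → (126.899,32.260) → (138.178,35.394) → (148.370,29.635) → (151.504,18.356) → (145.745,8.164) → (134.466,5.030), returning to the start.

Shape 2 is a rectangle drawn with `<path>`. Its stroke #0000ff means engrave at S184, F2892. After flipping Y the toolpath is (125.338,130.464) → (178.534,130.464) → (178.534,100.658) → (125.338,100.658) → (125.338,130.464), returning to the start.

Shape 3 is a cubic bezier drawn with `<path>`. Its stroke #0000ff means engrave at S184, F2892. After flipping Y the toolpath is (99.280,99.257) → (87.132,98.120) → (86.979,101.197) → (97.301,112.172).

Shape 4 is a quadratic bezier drawn with `<path>`. Its stroke #0000ff means engrave at S184, F2892. After flipping Y the toolpath is (31.015,42.667) → (86.898,76.846) → (131.101,99.551) → (163.624,110.782).

G21
G90
G00 X134.466 Y5.030
M4 S184
G01 X124.274 Y10.789 F2892
G01 X121.140 Y22.068 F2892
G01 X126.899 Y32.260 F2892
G01 X138.178 Y35.394 F2892
G01 X148.370 Y29.635 F2892
G01 X151.504 Y18.356 F2892
G01 X145.745 Y8.164 F2892
G01 X134.466 Y5.030 F2892
M5
G00 X125.338 Y130.464
M4 S184
G01 X178.534 Y130.464 F2892
G01 X178.534 Y100.658 F2892
G01 X125.338 Y100.658 F2892
G01 X125.338 Y130.464 F2892
M5
G00 X99.280 Y99.257
M4 S184
G01 X87.132 Y98.120 F2892
G01 X86.979 Y101.197 F2892
G01 X97.301 Y112.172 F2892
M5
G00 X31.015 Y42.667
M4 S184
G01 X86.898 Y76.846 F2892
G01 X131.101 Y99.551 F2892
G01 X163.624 Y110.782 F2892
M5
G00 X0.000 Y0.000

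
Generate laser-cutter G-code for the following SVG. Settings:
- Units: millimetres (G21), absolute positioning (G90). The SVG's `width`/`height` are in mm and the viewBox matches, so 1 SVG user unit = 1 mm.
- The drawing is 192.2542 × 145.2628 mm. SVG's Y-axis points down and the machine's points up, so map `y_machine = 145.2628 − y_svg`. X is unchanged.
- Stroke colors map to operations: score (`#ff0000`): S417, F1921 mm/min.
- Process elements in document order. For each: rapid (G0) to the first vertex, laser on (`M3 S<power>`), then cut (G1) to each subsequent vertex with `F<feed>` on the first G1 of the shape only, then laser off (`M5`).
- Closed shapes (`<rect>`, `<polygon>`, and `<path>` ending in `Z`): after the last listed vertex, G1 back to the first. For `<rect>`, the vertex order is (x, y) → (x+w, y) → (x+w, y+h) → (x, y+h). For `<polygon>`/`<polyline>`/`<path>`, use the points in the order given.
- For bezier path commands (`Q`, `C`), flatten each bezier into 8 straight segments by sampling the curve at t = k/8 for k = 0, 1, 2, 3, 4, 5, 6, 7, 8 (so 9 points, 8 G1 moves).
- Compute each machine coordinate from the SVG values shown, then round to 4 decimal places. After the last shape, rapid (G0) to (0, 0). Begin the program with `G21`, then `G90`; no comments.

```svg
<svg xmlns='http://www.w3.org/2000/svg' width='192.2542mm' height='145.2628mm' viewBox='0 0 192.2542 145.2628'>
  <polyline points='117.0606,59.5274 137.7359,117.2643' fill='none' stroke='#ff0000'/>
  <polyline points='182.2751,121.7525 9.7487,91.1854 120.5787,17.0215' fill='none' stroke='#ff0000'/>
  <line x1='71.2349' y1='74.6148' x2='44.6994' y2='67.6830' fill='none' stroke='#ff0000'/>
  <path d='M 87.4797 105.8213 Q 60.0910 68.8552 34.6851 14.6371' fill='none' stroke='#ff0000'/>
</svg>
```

G21
G90
G0 X117.0606 Y85.7354
M3 S417
G1 X137.7359 Y27.9985 F1921
M5
G0 X182.2751 Y23.5103
M3 S417
G1 X9.7487 Y54.0774 F1921
G1 X120.5787 Y128.2413
M5
G0 X71.2349 Y70.6480
M3 S417
G1 X44.6994 Y77.5798 F1921
M5
G0 X87.4797 Y39.4415
M3 S417
G1 X80.6635 Y48.9526 F1921
G1 X73.9093 Y59.0028
G1 X67.2170 Y69.5921
G1 X60.5867 Y80.7206
G1 X54.0184 Y92.3882
G1 X47.5120 Y104.5949
G1 X41.0676 Y117.3407
G1 X34.6851 Y130.6257
M5
G0 X0.0000 Y0.0000

1 u = 1 mm; y_m = 145.2628 − y.

[1] `<polyline>` line segment, #ff0000→score S417 F1921: (117.0606,85.7354) → (137.7359,27.9985)

[2] `<polyline>` open polyline, #ff0000→score S417 F1921: (182.2751,23.5103) → (9.7487,54.0774) → (120.5787,128.2413)

[3] `<line>` line segment, #ff0000→score S417 F1921: (71.2349,70.6480) → (44.6994,77.5798)

[4] `<path>` quadratic bezier, #ff0000→score S417 F1921: (87.4797,39.4415) → (80.6635,48.9526) → (73.9093,59.0028) → (67.2170,69.5921) → (60.5867,80.7206) → (54.0184,92.3882) → (47.5120,104.5949) → (41.0676,117.3407) → (34.6851,130.6257)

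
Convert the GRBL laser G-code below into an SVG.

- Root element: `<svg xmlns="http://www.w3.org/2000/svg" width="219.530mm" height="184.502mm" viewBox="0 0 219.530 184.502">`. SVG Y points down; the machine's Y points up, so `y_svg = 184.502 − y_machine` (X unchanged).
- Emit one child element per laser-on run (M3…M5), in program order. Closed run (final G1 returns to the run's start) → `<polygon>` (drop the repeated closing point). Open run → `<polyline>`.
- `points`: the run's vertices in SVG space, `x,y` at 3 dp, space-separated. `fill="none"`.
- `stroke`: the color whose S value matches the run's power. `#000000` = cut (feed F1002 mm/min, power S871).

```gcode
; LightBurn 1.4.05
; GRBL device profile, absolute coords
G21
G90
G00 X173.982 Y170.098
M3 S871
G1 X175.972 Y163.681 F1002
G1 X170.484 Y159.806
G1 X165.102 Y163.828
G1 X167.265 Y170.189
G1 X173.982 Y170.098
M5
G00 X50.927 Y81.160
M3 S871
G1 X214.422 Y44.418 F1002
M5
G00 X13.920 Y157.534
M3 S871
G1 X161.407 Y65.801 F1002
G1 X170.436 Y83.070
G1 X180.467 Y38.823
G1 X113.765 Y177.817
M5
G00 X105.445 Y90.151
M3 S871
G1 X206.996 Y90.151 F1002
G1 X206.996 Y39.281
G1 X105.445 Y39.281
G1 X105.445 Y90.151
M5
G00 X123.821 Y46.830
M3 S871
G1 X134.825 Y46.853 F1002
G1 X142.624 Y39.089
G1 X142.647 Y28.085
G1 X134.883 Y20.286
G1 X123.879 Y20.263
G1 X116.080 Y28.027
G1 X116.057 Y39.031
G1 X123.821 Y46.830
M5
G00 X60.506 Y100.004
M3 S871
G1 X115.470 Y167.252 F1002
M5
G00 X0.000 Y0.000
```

y_svg = 184.502 − y_m. Every run uses S871, so all elements get stroke `#000000` (cut).

[1] closed run; points: 173.982,14.404 175.972,20.821 170.484,24.696 165.102,20.674 167.265,14.313

[2] open run; points: 50.927,103.342 214.422,140.084

[3] open run; points: 13.920,26.968 161.407,118.701 170.436,101.432 180.467,145.679 113.765,6.685

[4] closed run; points: 105.445,94.351 206.996,94.351 206.996,145.221 105.445,145.221

[5] closed run; points: 123.821,137.672 134.825,137.649 142.624,145.413 142.647,156.417 134.883,164.216 123.879,164.239 116.080,156.475 116.057,145.471

[6] open run; points: 60.506,84.498 115.470,17.250

<svg xmlns="http://www.w3.org/2000/svg" width="219.530mm" height="184.502mm" viewBox="0 0 219.530 184.502">
  <polygon points="173.982,14.404 175.972,20.821 170.484,24.696 165.102,20.674 167.265,14.313" fill="none" stroke="#000000"/>
  <polyline points="50.927,103.342 214.422,140.084" fill="none" stroke="#000000"/>
  <polyline points="13.920,26.968 161.407,118.701 170.436,101.432 180.467,145.679 113.765,6.685" fill="none" stroke="#000000"/>
  <polygon points="105.445,94.351 206.996,94.351 206.996,145.221 105.445,145.221" fill="none" stroke="#000000"/>
  <polygon points="123.821,137.672 134.825,137.649 142.624,145.413 142.647,156.417 134.883,164.216 123.879,164.239 116.080,156.475 116.057,145.471" fill="none" stroke="#000000"/>
  <polyline points="60.506,84.498 115.470,17.250" fill="none" stroke="#000000"/>
</svg>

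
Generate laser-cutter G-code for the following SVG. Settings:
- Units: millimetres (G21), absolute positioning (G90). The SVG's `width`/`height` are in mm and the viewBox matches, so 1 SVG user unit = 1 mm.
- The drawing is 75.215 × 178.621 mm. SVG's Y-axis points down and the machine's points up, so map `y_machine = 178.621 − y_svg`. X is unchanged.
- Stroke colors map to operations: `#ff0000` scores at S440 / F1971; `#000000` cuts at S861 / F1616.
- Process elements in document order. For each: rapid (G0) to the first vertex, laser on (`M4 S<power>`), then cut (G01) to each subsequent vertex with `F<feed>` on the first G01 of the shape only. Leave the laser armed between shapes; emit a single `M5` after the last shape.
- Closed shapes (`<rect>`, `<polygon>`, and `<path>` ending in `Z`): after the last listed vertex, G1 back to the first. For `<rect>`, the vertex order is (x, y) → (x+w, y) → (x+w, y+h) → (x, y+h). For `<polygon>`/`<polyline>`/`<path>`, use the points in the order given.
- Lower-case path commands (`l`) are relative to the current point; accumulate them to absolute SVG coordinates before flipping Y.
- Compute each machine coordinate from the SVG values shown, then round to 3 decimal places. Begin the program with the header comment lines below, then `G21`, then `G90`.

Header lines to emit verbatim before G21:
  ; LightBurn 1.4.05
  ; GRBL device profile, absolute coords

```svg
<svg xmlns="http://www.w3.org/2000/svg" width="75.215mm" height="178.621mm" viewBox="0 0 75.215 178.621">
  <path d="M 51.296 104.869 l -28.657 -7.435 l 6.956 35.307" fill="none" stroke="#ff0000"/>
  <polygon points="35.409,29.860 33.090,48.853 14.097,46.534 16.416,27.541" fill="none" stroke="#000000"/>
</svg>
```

1 u = 1 mm; y_m = 178.621 − y.

[1] `<path>` open polyline, #ff0000→score S440 F1971: (51.296,73.752) → (22.639,81.187) → (29.595,45.880)

[2] `<polygon>` regular polygon, #000000→cut S861 F1616: (35.409,148.761) → (33.090,129.768) → (14.097,132.087) → (16.416,151.080) → (35.409,148.761) (closed)

; LightBurn 1.4.05
; GRBL device profile, absolute coords
G21
G90
G0 X51.296 Y73.752
M4 S440
G01 X22.639 Y81.187 F1971
G01 X29.595 Y45.880
G0 X35.409 Y148.761
M4 S861
G01 X33.090 Y129.768 F1616
G01 X14.097 Y132.087
G01 X16.416 Y151.080
G01 X35.409 Y148.761
M5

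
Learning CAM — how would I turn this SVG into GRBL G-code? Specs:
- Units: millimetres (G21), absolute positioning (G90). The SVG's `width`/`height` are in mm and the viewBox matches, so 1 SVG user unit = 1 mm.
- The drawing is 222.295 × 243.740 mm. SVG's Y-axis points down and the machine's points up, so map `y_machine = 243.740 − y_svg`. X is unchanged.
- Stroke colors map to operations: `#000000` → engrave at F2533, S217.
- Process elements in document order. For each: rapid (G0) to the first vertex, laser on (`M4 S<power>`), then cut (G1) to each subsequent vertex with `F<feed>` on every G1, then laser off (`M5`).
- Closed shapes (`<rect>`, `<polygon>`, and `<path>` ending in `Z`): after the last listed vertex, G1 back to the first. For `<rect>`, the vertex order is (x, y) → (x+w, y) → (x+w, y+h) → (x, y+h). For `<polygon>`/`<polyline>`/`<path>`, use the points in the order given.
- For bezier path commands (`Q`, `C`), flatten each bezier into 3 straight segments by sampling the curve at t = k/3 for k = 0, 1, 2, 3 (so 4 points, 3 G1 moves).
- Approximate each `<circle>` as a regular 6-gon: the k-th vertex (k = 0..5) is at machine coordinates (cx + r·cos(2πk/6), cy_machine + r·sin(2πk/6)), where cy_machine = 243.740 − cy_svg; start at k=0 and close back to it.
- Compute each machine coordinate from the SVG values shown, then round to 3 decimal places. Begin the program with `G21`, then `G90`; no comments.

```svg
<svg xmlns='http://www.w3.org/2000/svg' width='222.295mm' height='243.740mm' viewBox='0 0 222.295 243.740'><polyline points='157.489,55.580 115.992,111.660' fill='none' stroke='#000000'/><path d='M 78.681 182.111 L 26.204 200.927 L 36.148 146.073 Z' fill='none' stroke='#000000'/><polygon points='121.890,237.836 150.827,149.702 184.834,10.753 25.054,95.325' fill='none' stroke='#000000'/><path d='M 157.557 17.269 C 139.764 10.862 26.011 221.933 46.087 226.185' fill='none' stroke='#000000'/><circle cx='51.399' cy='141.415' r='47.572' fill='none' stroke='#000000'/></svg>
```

Since the viewBox matches the mm dimensions, user units are millimetres directly. The only transform is the Y-flip y_m = 243.740 − y_svg.

Shape 1 is a line segment drawn with `<polyline>`. Its stroke #000000 means engrave at S217, F2533. After flipping Y the toolpath is (157.489,188.160) → (115.992,132.080).

Shape 2 is a regular polygon drawn with `<path>`. Its stroke #000000 means engrave at S217, F2533. After flipping Y the toolpath is (78.681,61.629) → (26.204,42.813) → (36.148,97.667) → (78.681,61.629), returning to the start.

Shape 3 is a closed polygon drawn with `<polygon>`. Its stroke #000000 means engrave at S217, F2533. After flipping Y the toolpath is (121.890,5.904) → (150.827,94.038) → (184.834,232.987) → (25.054,148.415) → (121.890,5.904), returning to the start.

Shape 4 is a cubic bezier drawn with `<path>`. Its stroke #000000 means engrave at S217, F2533. After flipping Y the toolpath is (157.557,226.471) → (116.288,176.100) → (62.110,75.032) → (46.087,17.555).

Shape 5 is a circle drawn with `<circle>`. Its stroke #000000 means engrave at S217, F2533. After flipping Y the toolpath is (98.971,102.325) → (75.185,143.524) → (27.613,143.524) → (3.827,102.325) → (27.613,61.126) → (75.185,61.126) → (98.971,102.325), returning to the start.

G21
G90
G0 X157.489 Y188.160
M4 S217
G1 X115.992 Y132.080 F2533
M5
G0 X78.681 Y61.629
M4 S217
G1 X26.204 Y42.813 F2533
G1 X36.148 Y97.667 F2533
G1 X78.681 Y61.629 F2533
M5
G0 X121.890 Y5.904
M4 S217
G1 X150.827 Y94.038 F2533
G1 X184.834 Y232.987 F2533
G1 X25.054 Y148.415 F2533
G1 X121.890 Y5.904 F2533
M5
G0 X157.557 Y226.471
M4 S217
G1 X116.288 Y176.100 F2533
G1 X62.110 Y75.032 F2533
G1 X46.087 Y17.555 F2533
M5
G0 X98.971 Y102.325
M4 S217
G1 X75.185 Y143.524 F2533
G1 X27.613 Y143.524 F2533
G1 X3.827 Y102.325 F2533
G1 X27.613 Y61.126 F2533
G1 X75.185 Y61.126 F2533
G1 X98.971 Y102.325 F2533
M5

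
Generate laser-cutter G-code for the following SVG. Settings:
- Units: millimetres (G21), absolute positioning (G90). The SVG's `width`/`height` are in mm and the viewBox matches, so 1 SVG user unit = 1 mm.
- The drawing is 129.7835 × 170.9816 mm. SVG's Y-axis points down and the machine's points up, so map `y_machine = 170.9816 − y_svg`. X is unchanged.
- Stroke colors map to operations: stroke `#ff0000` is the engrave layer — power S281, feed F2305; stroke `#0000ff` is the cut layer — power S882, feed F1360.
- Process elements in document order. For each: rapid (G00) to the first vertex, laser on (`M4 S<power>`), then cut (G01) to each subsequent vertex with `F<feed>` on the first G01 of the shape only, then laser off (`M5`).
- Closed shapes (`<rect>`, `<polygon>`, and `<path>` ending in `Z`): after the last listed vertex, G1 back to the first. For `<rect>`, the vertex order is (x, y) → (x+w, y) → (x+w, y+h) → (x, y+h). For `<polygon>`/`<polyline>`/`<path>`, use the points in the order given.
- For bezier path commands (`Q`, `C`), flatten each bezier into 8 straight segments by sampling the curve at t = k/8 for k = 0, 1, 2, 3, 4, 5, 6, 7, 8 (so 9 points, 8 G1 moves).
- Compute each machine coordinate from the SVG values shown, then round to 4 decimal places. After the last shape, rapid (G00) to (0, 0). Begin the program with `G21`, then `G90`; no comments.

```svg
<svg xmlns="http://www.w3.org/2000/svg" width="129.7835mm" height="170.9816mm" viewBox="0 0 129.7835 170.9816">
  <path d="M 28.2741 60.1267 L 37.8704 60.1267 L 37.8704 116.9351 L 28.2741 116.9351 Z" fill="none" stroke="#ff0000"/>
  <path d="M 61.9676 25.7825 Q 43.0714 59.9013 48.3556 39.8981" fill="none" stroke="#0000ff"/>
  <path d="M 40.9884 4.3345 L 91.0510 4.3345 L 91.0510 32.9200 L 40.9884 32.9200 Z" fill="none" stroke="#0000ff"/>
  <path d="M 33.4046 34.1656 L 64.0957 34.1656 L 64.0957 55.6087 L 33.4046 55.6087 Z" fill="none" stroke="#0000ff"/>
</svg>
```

1 u = 1 mm; y_m = 170.9816 − y.

[1] `<path>` rectangle, #ff0000→engrave S281 F2305: (28.2741,110.8549) → (37.8704,110.8549) → (37.8704,54.0465) → (28.2741,54.0465) → (28.2741,110.8549) (closed)

[2] `<path>` quadratic bezier, #0000ff→cut S882 F1360: (61.9676,145.1991) → (57.6214,137.5151) → (54.0308,131.5223) → (51.1958,127.2209) → (49.1165,124.6108) → (47.7928,123.6920) → (47.2248,124.4645) → (47.4124,126.9284) → (48.3556,131.0835)

[3] `<path>` rectangle, #0000ff→cut S882 F1360: (40.9884,166.6471) → (91.0510,166.6471) → (91.0510,138.0616) → (40.9884,138.0616) → (40.9884,166.6471) (closed)

[4] `<path>` rectangle, #0000ff→cut S882 F1360: (33.4046,136.8160) → (64.0957,136.8160) → (64.0957,115.3729) → (33.4046,115.3729) → (33.4046,136.8160) (closed)

G21
G90
G00 X28.2741 Y110.8549
M4 S281
G01 X37.8704 Y110.8549 F2305
G01 X37.8704 Y54.0465
G01 X28.2741 Y54.0465
G01 X28.2741 Y110.8549
M5
G00 X61.9676 Y145.1991
M4 S882
G01 X57.6214 Y137.5151 F1360
G01 X54.0308 Y131.5223
G01 X51.1958 Y127.2209
G01 X49.1165 Y124.6108
G01 X47.7928 Y123.6920
G01 X47.2248 Y124.4645
G01 X47.4124 Y126.9284
G01 X48.3556 Y131.0835
M5
G00 X40.9884 Y166.6471
M4 S882
G01 X91.0510 Y166.6471 F1360
G01 X91.0510 Y138.0616
G01 X40.9884 Y138.0616
G01 X40.9884 Y166.6471
M5
G00 X33.4046 Y136.8160
M4 S882
G01 X64.0957 Y136.8160 F1360
G01 X64.0957 Y115.3729
G01 X33.4046 Y115.3729
G01 X33.4046 Y136.8160
M5
G00 X0.0000 Y0.0000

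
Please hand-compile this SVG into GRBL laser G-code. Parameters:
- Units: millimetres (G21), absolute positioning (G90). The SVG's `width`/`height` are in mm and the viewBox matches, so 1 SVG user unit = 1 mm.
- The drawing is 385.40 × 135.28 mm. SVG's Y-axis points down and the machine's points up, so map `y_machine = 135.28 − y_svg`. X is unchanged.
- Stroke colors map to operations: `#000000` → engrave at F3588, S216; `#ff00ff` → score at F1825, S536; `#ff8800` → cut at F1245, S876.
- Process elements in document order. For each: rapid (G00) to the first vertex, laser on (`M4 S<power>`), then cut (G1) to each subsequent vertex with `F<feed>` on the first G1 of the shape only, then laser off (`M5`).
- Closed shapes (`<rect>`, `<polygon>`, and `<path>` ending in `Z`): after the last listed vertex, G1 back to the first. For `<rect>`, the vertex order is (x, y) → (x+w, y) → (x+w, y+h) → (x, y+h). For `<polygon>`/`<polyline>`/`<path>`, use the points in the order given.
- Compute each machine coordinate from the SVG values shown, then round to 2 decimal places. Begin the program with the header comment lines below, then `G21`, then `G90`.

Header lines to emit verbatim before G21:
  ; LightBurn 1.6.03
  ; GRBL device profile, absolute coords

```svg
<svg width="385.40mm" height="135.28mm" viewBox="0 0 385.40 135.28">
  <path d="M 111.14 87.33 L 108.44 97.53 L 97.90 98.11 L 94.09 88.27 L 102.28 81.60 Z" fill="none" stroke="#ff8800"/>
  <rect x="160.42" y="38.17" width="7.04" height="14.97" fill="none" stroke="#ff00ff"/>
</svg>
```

; LightBurn 1.6.03
; GRBL device profile, absolute coords
G21
G90
G00 X111.14 Y47.95
M4 S876
G1 X108.44 Y37.75 F1245
G1 X97.90 Y37.17
G1 X94.09 Y47.01
G1 X102.28 Y53.68
G1 X111.14 Y47.95
M5
G00 X160.42 Y97.11
M4 S536
G1 X167.46 Y97.11 F1825
G1 X167.46 Y82.14
G1 X160.42 Y82.14
G1 X160.42 Y97.11
M5

1 u = 1 mm; y_m = 135.28 − y.

[1] `<path>` regular polygon, #ff8800→cut S876 F1245: (111.14,47.95) → (108.44,37.75) → (97.90,37.17) → (94.09,47.01) → (102.28,53.68) → (111.14,47.95) (closed)

[2] `<rect>` rectangle, #ff00ff→score S536 F1825: (160.42,97.11) → (167.46,97.11) → (167.46,82.14) → (160.42,82.14) → (160.42,97.11) (closed)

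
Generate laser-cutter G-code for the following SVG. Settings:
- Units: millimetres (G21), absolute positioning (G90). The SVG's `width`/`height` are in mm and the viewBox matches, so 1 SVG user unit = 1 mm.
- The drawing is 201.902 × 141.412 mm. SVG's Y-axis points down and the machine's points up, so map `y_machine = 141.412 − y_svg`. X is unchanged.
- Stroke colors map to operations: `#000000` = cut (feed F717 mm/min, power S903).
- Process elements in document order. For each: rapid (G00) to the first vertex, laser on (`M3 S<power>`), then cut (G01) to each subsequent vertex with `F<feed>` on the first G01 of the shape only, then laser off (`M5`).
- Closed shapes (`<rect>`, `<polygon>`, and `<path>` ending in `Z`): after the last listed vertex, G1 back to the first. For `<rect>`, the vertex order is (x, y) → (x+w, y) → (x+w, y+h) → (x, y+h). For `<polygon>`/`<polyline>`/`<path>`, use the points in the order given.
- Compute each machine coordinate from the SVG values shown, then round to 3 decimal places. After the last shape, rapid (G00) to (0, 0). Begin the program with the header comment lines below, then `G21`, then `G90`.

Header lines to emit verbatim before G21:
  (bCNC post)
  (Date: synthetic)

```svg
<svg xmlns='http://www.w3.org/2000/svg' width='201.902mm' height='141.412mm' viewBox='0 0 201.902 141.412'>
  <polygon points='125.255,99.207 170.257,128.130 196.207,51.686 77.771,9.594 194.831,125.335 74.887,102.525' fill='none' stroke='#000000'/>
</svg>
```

Since the viewBox matches the mm dimensions, user units are millimetres directly. The only transform is the Y-flip y_m = 141.412 − y_svg.

Shape 1 is a closed polygon drawn with `<polygon>`. Its stroke #000000 means cut at S903, F717. After flipping Y the toolpath is (125.255,42.205) → (170.257,13.282) → (196.207,89.726) → (77.771,131.818) → (194.831,16.077) → (74.887,38.887) → (125.255,42.205), returning to the start.

(bCNC post)
(Date: synthetic)
G21
G90
G00 X125.255 Y42.205
M3 S903
G01 X170.257 Y13.282 F717
G01 X196.207 Y89.726
G01 X77.771 Y131.818
G01 X194.831 Y16.077
G01 X74.887 Y38.887
G01 X125.255 Y42.205
M5
G00 X0.000 Y0.000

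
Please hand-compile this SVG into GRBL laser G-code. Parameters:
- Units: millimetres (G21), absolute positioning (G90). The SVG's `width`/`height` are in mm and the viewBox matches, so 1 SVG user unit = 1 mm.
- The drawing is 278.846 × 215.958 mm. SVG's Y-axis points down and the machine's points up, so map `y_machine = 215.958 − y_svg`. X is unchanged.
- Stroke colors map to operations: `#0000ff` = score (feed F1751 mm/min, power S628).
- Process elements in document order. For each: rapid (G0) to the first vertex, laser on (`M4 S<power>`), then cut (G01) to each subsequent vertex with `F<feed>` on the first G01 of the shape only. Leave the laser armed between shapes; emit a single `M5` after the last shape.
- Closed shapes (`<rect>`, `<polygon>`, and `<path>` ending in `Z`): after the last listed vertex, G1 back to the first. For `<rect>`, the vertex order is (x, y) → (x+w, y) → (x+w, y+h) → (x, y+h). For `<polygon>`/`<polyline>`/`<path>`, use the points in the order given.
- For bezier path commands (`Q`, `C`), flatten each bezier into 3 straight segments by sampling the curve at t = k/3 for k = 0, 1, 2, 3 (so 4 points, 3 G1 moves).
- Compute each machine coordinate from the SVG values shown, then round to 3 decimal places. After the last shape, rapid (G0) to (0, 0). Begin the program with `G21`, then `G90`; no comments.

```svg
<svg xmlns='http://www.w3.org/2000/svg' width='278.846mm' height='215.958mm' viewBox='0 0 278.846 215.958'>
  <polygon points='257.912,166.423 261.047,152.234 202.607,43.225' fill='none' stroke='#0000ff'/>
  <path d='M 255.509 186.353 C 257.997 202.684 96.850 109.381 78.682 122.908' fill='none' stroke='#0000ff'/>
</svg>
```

G21
G90
G0 X257.912 Y49.535
M4 S628
G01 X261.047 Y63.724 F1751
G01 X202.607 Y172.733
G01 X257.912 Y49.535
G0 X255.509 Y29.605
M4 S628
G01 X214.808 Y41.801 F1751
G01 X133.154 Y78.984
G01 X78.682 Y93.050
M5
G0 X0.000 Y0.000

Since the viewBox matches the mm dimensions, user units are millimetres directly. The only transform is the Y-flip y_m = 215.958 − y_svg.

Shape 1 is a closed polygon drawn with `<polygon>`. Its stroke #0000ff means score at S628, F1751. After flipping Y the toolpath is (257.912,49.535) → (261.047,63.724) → (202.607,172.733) → (257.912,49.535), returning to the start.

Shape 2 is a cubic bezier drawn with `<path>`. Its stroke #0000ff means score at S628, F1751. After flipping Y the toolpath is (255.509,29.605) → (214.808,41.801) → (133.154,78.984) → (78.682,93.050).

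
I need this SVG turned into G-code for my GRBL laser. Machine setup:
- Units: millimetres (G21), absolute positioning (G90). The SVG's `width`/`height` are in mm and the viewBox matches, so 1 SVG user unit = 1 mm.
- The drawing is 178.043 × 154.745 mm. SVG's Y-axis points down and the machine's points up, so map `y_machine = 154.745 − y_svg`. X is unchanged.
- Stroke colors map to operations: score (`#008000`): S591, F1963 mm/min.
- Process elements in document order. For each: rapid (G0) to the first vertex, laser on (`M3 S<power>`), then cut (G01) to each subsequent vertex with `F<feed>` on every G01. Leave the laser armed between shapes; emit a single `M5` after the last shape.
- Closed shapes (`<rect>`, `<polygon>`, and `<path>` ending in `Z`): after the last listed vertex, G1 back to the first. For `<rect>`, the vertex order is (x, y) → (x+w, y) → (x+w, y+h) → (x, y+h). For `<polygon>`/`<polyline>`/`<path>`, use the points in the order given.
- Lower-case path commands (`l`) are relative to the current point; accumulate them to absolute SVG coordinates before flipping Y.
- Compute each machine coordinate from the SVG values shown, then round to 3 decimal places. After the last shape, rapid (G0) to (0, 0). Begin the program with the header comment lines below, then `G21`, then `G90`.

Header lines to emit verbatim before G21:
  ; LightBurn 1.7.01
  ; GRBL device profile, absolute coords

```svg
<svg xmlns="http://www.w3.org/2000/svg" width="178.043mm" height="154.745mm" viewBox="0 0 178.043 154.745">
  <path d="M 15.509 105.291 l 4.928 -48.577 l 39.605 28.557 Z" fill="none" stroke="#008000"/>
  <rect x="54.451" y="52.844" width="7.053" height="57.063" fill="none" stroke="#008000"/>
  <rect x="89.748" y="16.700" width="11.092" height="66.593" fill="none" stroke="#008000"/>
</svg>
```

; LightBurn 1.7.01
; GRBL device profile, absolute coords
G21
G90
G0 X15.509 Y49.454
M3 S591
G01 X20.437 Y98.031 F1963
G01 X60.042 Y69.474 F1963
G01 X15.509 Y49.454 F1963
G0 X54.451 Y101.901
M3 S591
G01 X61.504 Y101.901 F1963
G01 X61.504 Y44.838 F1963
G01 X54.451 Y44.838 F1963
G01 X54.451 Y101.901 F1963
G0 X89.748 Y138.045
M3 S591
G01 X100.840 Y138.045 F1963
G01 X100.840 Y71.452 F1963
G01 X89.748 Y71.452 F1963
G01 X89.748 Y138.045 F1963
M5
G0 X0.000 Y0.000

Since the viewBox matches the mm dimensions, user units are millimetres directly. The only transform is the Y-flip y_m = 154.745 − y_svg.

Shape 1 is a regular polygon drawn with `<path>`. Its stroke #008000 means score at S591, F1963. After flipping Y the toolpath is (15.509,49.454) → (20.437,98.031) → (60.042,69.474) → (15.509,49.454), returning to the start.

Shape 2 is a rectangle drawn with `<rect>`. Its stroke #008000 means score at S591, F1963. After flipping Y the toolpath is (54.451,101.901) → (61.504,101.901) → (61.504,44.838) → (54.451,44.838) → (54.451,101.901), returning to the start.

Shape 3 is a rectangle drawn with `<rect>`. Its stroke #008000 means score at S591, F1963. After flipping Y the toolpath is (89.748,138.045) → (100.840,138.045) → (100.840,71.452) → (89.748,71.452) → (89.748,138.045), returning to the start.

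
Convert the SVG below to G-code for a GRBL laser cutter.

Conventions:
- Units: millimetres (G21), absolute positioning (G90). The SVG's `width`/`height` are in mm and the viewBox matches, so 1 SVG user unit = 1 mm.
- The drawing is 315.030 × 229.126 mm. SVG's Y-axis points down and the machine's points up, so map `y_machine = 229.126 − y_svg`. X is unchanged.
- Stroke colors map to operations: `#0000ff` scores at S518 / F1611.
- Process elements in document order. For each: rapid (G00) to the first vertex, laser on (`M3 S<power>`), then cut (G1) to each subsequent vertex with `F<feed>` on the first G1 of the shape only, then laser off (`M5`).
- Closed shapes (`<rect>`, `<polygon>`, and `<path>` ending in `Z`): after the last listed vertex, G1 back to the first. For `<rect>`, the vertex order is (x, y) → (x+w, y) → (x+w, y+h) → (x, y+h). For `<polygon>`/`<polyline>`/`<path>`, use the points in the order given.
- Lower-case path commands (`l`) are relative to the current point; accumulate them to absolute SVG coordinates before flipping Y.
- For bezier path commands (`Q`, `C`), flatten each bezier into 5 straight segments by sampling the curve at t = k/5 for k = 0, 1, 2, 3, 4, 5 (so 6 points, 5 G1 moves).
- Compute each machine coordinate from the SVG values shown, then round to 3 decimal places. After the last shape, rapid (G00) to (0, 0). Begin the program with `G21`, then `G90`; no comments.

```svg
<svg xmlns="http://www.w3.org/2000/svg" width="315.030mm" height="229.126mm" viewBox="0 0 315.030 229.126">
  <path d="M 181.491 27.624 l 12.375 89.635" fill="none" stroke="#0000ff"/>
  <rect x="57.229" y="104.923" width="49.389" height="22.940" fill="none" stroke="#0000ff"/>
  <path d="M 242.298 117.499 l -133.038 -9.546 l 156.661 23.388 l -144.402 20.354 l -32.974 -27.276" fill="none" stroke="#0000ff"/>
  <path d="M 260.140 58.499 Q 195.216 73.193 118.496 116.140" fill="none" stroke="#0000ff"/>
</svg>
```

Since the viewBox matches the mm dimensions, user units are millimetres directly. The only transform is the Y-flip y_m = 229.126 − y_svg.

Shape 1 is a line segment drawn with `<path>`. Its stroke #0000ff means score at S518, F1611. After flipping Y the toolpath is (181.491,201.502) → (193.866,111.867).

Shape 2 is a rectangle drawn with `<rect>`. Its stroke #0000ff means score at S518, F1611. After flipping Y the toolpath is (57.229,124.203) → (106.618,124.203) → (106.618,101.263) → (57.229,101.263) → (57.229,124.203), returning to the start.

Shape 3 is a open polyline drawn with `<path>`. Its stroke #0000ff means score at S518, F1611. After flipping Y the toolpath is (242.298,111.627) → (109.260,121.173) → (265.921,97.785) → (121.519,77.431) → (88.545,104.707).

Shape 4 is a quadratic bezier drawn with `<path>`. Its stroke #0000ff means score at S518, F1611. After flipping Y the toolpath is (260.140,170.627) → (233.699,163.619) → (206.313,154.351) → (177.985,142.823) → (148.712,129.035) → (118.496,112.986).

G21
G90
G00 X181.491 Y201.502
M3 S518
G1 X193.866 Y111.867 F1611
M5
G00 X57.229 Y124.203
M3 S518
G1 X106.618 Y124.203 F1611
G1 X106.618 Y101.263
G1 X57.229 Y101.263
G1 X57.229 Y124.203
M5
G00 X242.298 Y111.627
M3 S518
G1 X109.260 Y121.173 F1611
G1 X265.921 Y97.785
G1 X121.519 Y77.431
G1 X88.545 Y104.707
M5
G00 X260.140 Y170.627
M3 S518
G1 X233.699 Y163.619 F1611
G1 X206.313 Y154.351
G1 X177.985 Y142.823
G1 X148.712 Y129.035
G1 X118.496 Y112.986
M5
G00 X0.000 Y0.000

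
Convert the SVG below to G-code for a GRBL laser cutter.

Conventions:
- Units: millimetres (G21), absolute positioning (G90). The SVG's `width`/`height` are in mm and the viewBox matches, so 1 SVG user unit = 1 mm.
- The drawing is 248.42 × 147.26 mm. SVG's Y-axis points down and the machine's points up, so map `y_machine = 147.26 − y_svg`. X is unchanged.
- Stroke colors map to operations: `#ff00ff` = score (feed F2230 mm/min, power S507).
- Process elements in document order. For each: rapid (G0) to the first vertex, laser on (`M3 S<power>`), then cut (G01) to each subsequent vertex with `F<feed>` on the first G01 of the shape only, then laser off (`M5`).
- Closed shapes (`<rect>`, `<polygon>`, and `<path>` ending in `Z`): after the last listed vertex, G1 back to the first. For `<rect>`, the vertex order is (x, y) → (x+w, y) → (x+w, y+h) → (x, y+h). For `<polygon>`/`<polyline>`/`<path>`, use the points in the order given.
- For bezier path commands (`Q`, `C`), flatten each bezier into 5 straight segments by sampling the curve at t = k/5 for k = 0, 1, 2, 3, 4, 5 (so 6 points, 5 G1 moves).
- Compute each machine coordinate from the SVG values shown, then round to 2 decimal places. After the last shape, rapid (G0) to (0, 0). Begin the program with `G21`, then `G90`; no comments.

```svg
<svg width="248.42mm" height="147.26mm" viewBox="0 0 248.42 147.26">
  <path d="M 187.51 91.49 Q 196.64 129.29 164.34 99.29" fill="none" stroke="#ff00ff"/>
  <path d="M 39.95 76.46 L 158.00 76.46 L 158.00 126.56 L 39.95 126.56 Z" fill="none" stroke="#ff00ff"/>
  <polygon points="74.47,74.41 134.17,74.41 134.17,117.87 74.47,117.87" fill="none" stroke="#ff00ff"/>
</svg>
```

G21
G90
G0 X187.51 Y55.77
M3 S507
G01 X189.50 Y43.36 F2230
G01 X188.19 Y36.38
G01 X183.55 Y34.82
G01 X175.60 Y38.68
G01 X164.34 Y47.97
M5
G0 X39.95 Y70.80
M3 S507
G01 X158.00 Y70.80 F2230
G01 X158.00 Y20.70
G01 X39.95 Y20.70
G01 X39.95 Y70.80
M5
G0 X74.47 Y72.85
M3 S507
G01 X134.17 Y72.85 F2230
G01 X134.17 Y29.39
G01 X74.47 Y29.39
G01 X74.47 Y72.85
M5
G0 X0.00 Y0.00

viewBox `0 0 248.42 147.26` with mm width/height → 1 unit = 1 mm. Flip: y_m = 147.26 − y_svg.

**Shape 1** — `<path>` quadratic bezier, stroke `#ff00ff` → score (S507, F2230). Control points (SVG): P0=(187.51,91.49), P1=(196.64,129.29), P2=(164.34,99.29); sampled at t=k/5. Machine vertices: (187.51,55.77) → (189.50,43.36) → (188.19,36.38) → (183.55,34.82) → (175.60,38.68) → (164.34,47.97). Open path.

**Shape 2** — `<path>` rectangle, stroke `#ff00ff` → score (S507, F2230). Machine vertices: (39.95,70.80) → (158.00,70.80) → (158.00,20.70) → (39.95,20.70) → (39.95,70.80). Closed: final G1 returns to the first vertex.

**Shape 3** — `<polygon>` rectangle, stroke `#ff00ff` → score (S507, F2230). Machine vertices: (74.47,72.85) → (134.17,72.85) → (134.17,29.39) → (74.47,29.39) → (74.47,72.85). Closed: final G1 returns to the first vertex.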